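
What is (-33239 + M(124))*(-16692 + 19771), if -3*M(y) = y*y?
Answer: -354371347/3 ≈ -1.1812e+8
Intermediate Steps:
M(y) = -y²/3 (M(y) = -y*y/3 = -y²/3)
(-33239 + M(124))*(-16692 + 19771) = (-33239 - ⅓*124²)*(-16692 + 19771) = (-33239 - ⅓*15376)*3079 = (-33239 - 15376/3)*3079 = -115093/3*3079 = -354371347/3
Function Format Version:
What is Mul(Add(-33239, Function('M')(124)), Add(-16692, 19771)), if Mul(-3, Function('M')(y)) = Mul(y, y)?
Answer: Rational(-354371347, 3) ≈ -1.1812e+8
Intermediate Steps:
Function('M')(y) = Mul(Rational(-1, 3), Pow(y, 2)) (Function('M')(y) = Mul(Rational(-1, 3), Mul(y, y)) = Mul(Rational(-1, 3), Pow(y, 2)))
Mul(Add(-33239, Function('M')(124)), Add(-16692, 19771)) = Mul(Add(-33239, Mul(Rational(-1, 3), Pow(124, 2))), Add(-16692, 19771)) = Mul(Add(-33239, Mul(Rational(-1, 3), 15376)), 3079) = Mul(Add(-33239, Rational(-15376, 3)), 3079) = Mul(Rational(-115093, 3), 3079) = Rational(-354371347, 3)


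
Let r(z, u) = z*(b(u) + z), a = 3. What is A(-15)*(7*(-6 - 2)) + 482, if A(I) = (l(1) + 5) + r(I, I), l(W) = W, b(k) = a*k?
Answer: -50254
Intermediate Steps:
b(k) = 3*k
r(z, u) = z*(z + 3*u) (r(z, u) = z*(3*u + z) = z*(z + 3*u))
A(I) = 6 + 4*I² (A(I) = (1 + 5) + I*(I + 3*I) = 6 + I*(4*I) = 6 + 4*I²)
A(-15)*(7*(-6 - 2)) + 482 = (6 + 4*(-15)²)*(7*(-6 - 2)) + 482 = (6 + 4*225)*(7*(-8)) + 482 = (6 + 900)*(-56) + 482 = 906*(-56) + 482 = -50736 + 482 = -50254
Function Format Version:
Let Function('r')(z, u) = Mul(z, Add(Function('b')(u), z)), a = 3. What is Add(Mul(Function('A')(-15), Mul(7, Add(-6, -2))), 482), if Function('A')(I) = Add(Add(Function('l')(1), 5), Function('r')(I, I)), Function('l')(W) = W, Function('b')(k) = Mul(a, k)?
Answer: -50254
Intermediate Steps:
Function('b')(k) = Mul(3, k)
Function('r')(z, u) = Mul(z, Add(z, Mul(3, u))) (Function('r')(z, u) = Mul(z, Add(Mul(3, u), z)) = Mul(z, Add(z, Mul(3, u))))
Function('A')(I) = Add(6, Mul(4, Pow(I, 2))) (Function('A')(I) = Add(Add(1, 5), Mul(I, Add(I, Mul(3, I)))) = Add(6, Mul(I, Mul(4, I))) = Add(6, Mul(4, Pow(I, 2))))
Add(Mul(Function('A')(-15), Mul(7, Add(-6, -2))), 482) = Add(Mul(Add(6, Mul(4, Pow(-15, 2))), Mul(7, Add(-6, -2))), 482) = Add(Mul(Add(6, Mul(4, 225)), Mul(7, -8)), 482) = Add(Mul(Add(6, 900), -56), 482) = Add(Mul(906, -56), 482) = Add(-50736, 482) = -50254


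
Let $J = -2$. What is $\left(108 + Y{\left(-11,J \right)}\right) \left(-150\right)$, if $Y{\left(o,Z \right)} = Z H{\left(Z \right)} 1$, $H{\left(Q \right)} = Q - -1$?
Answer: $-16500$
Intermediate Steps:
$H{\left(Q \right)} = 1 + Q$ ($H{\left(Q \right)} = Q + 1 = 1 + Q$)
$Y{\left(o,Z \right)} = Z \left(1 + Z\right)$ ($Y{\left(o,Z \right)} = Z \left(1 + Z\right) 1 = Z \left(1 + Z\right)$)
$\left(108 + Y{\left(-11,J \right)}\right) \left(-150\right) = \left(108 - 2 \left(1 - 2\right)\right) \left(-150\right) = \left(108 - -2\right) \left(-150\right) = \left(108 + 2\right) \left(-150\right) = 110 \left(-150\right) = -16500$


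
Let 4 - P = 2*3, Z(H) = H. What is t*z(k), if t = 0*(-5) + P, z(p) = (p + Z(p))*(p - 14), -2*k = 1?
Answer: -29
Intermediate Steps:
k = -½ (k = -½*1 = -½ ≈ -0.50000)
P = -2 (P = 4 - 2*3 = 4 - 1*6 = 4 - 6 = -2)
z(p) = 2*p*(-14 + p) (z(p) = (p + p)*(p - 14) = (2*p)*(-14 + p) = 2*p*(-14 + p))
t = -2 (t = 0*(-5) - 2 = 0 - 2 = -2)
t*z(k) = -4*(-1)*(-14 - ½)/2 = -4*(-1)*(-29)/(2*2) = -2*29/2 = -29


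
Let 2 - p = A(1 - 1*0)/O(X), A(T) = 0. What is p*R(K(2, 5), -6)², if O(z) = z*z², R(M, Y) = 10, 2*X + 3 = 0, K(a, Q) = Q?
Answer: 200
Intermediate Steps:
X = -3/2 (X = -3/2 + (½)*0 = -3/2 + 0 = -3/2 ≈ -1.5000)
O(z) = z³
p = 2 (p = 2 - 0/((-3/2)³) = 2 - 0/(-27/8) = 2 - 0*(-8)/27 = 2 - 1*0 = 2 + 0 = 2)
p*R(K(2, 5), -6)² = 2*10² = 2*100 = 200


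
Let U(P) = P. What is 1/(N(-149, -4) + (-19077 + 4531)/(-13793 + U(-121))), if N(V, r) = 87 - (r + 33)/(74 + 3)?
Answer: 535689/46963211 ≈ 0.011407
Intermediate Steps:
N(V, r) = 606/7 - r/77 (N(V, r) = 87 - (33 + r)/77 = 87 - (3/7 + r/77) = 87 + (-3/7 - r/77) = 606/7 - r/77)
1/(N(-149, -4) + (-19077 + 4531)/(-13793 + U(-121))) = 1/((606/7 - 1/77*(-4)) + (-19077 + 4531)/(-13793 - 121)) = 1/((606/7 + 4/77) - 14546/(-13914)) = 1/(6670/77 - 14546*(-1/13914)) = 1/(6670/77 + 7273/6957) = 1/(46963211/535689) = 535689/46963211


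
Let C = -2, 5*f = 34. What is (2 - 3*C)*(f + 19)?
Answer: 1032/5 ≈ 206.40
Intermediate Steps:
f = 34/5 (f = (1/5)*34 = 34/5 ≈ 6.8000)
(2 - 3*C)*(f + 19) = (2 - 3*(-2))*(34/5 + 19) = (2 + 6)*(129/5) = 8*(129/5) = 1032/5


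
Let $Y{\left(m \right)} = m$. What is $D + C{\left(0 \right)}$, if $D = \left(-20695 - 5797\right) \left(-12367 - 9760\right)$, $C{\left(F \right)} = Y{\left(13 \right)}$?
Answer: $586188497$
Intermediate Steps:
$C{\left(F \right)} = 13$
$D = 586188484$ ($D = \left(-26492\right) \left(-22127\right) = 586188484$)
$D + C{\left(0 \right)} = 586188484 + 13 = 586188497$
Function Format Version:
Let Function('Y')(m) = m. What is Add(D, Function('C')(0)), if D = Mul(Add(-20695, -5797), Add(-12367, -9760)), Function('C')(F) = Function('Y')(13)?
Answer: 586188497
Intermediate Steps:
Function('C')(F) = 13
D = 586188484 (D = Mul(-26492, -22127) = 586188484)
Add(D, Function('C')(0)) = Add(586188484, 13) = 586188497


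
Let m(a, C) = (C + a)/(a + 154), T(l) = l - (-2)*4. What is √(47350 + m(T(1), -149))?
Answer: √1258019330/163 ≈ 217.60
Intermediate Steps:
T(l) = 8 + l (T(l) = l - 1*(-8) = l + 8 = 8 + l)
m(a, C) = (C + a)/(154 + a)
√(47350 + m(T(1), -149)) = √(47350 + (-149 + (8 + 1))/(154 + (8 + 1))) = √(47350 + (-149 + 9)/(154 + 9)) = √(47350 - 140/163) = √(7717910/163) = √1258019330/163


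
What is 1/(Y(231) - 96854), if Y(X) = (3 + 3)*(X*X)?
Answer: 1/223312 ≈ 4.4780e-6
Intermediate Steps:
Y(X) = 6*X²
1/(Y(231) - 96854) = 1/(6*231² - 96854) = 1/(6*53361 - 96854) = 1/(320166 - 96854) = 1/223312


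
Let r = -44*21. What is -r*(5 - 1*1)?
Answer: 3696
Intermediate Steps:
r = -924
-r*(5 - 1*1) = -(-924)*(5 - 1*1) = -(-924)*(5 - 1) = -(-924)*4 = -1*(-3696) = 3696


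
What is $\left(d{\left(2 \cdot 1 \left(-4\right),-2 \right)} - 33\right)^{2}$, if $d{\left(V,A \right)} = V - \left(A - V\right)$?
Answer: $2209$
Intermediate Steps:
$d{\left(V,A \right)} = - A + 2 V$
$\left(d{\left(2 \cdot 1 \left(-4\right),-2 \right)} - 33\right)^{2} = \left(\left(\left(-1\right) \left(-2\right) + 2 \cdot 2 \cdot 1 \left(-4\right)\right) - 33\right)^{2} = \left(\left(2 + 2 \cdot 2 \left(-4\right)\right) - 33\right)^{2} = \left(\left(2 + 2 \left(-8\right)\right) - 33\right)^{2} = \left(\left(2 - 16\right) - 33\right)^{2} = \left(-14 - 33\right)^{2} = \left(-47\right)^{2} = 2209$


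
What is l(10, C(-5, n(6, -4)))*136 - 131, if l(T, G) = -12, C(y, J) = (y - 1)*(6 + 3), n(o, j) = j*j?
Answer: -1763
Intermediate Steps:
n(o, j) = j²
C(y, J) = -9 + 9*y (C(y, J) = (-1 + y)*9 = -9 + 9*y)
l(10, C(-5, n(6, -4)))*136 - 131 = -12*136 - 131 = -1632 - 131 = -1763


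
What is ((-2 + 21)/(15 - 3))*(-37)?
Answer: -703/12 ≈ -58.583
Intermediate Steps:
((-2 + 21)/(15 - 3))*(-37) = (19/12)*(-37) = -703/12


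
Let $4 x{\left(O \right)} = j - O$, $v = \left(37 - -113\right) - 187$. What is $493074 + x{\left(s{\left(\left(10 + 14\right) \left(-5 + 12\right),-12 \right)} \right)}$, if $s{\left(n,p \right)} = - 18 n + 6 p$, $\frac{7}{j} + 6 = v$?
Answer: $\frac{84941849}{172} \approx 4.9385 \cdot 10^{5}$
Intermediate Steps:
$v = -37$ ($v = \left(37 + 113\right) - 187 = 150 - 187 = -37$)
$j = - \frac{7}{43}$ ($j = \frac{7}{-6 - 37} = \frac{7}{-43} = 7 \left(- \frac{1}{43}\right) = - \frac{7}{43} \approx -0.16279$)
$x{\left(O \right)} = - \frac{7}{172} - \frac{O}{4}$ ($x{\left(O \right)} = \frac{- \frac{7}{43} - O}{4} = - \frac{7}{172} - \frac{O}{4}$)
$493074 + x{\left(s{\left(\left(10 + 14\right) \left(-5 + 12\right),-12 \right)} \right)} = 493074 - \left(\frac{7}{172} + \frac{- 18 \left(10 + 14\right) \left(-5 + 12\right) + 6 \left(-12\right)}{4}\right) = 493074 - \left(\frac{7}{172} + \frac{- 18 \cdot 24 \cdot 7 - 72}{4}\right) = 493074 - \left(\frac{7}{172} + \frac{\left(-18\right) 168 - 72}{4}\right) = 493074 - \left(\frac{7}{172} + \frac{-3024 - 72}{4}\right) = 493074 - - \frac{133121}{172} = 493074 + \left(- \frac{7}{172} + 774\right) = 493074 + \frac{133121}{172} = \frac{84941849}{172}$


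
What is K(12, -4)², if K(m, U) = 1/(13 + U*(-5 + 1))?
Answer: 1/841 ≈ 0.0011891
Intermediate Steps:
K(m, U) = 1/(13 - 4*U) (K(m, U) = 1/(13 + U*(-4)) = 1/(13 - 4*U))
K(12, -4)² = (-1/(-13 + 4*(-4)))² = (-1/(-13 - 16))² = (-1/(-29))² = (-1*(-1/29))² = (1/29)² = 1/841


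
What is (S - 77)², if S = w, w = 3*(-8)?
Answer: 10201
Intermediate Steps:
w = -24
S = -24
(S - 77)² = (-24 - 77)² = (-101)² = 10201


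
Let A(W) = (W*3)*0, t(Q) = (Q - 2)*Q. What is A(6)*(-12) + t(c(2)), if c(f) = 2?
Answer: 0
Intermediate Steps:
t(Q) = Q*(-2 + Q) (t(Q) = (-2 + Q)*Q = Q*(-2 + Q))
A(W) = 0 (A(W) = (3*W)*0 = 0)
A(6)*(-12) + t(c(2)) = 0*(-12) + 2*(-2 + 2) = 0 + 2*0 = 0 + 0 = 0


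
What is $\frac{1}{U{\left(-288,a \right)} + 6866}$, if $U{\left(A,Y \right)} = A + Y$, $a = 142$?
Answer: $\frac{1}{6720} \approx 0.00014881$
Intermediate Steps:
$\frac{1}{U{\left(-288,a \right)} + 6866} = \frac{1}{\left(-288 + 142\right) + 6866} = \frac{1}{-146 + 6866} = \frac{1}{6720}$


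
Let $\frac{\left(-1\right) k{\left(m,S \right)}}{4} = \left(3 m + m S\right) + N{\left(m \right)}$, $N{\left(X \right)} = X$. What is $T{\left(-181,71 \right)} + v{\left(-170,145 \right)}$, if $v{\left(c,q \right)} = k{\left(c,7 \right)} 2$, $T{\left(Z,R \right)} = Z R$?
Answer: $2109$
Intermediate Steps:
$T{\left(Z,R \right)} = R Z$
$k{\left(m,S \right)} = - 16 m - 4 S m$ ($k{\left(m,S \right)} = - 4 \left(\left(3 m + m S\right) + m\right) = - 4 \left(\left(3 m + S m\right) + m\right) = - 4 \left(4 m + S m\right) = - 16 m - 4 S m$)
$v{\left(c,q \right)} = - 88 c$ ($v{\left(c,q \right)} = 4 c \left(-4 - 7\right) 2 = 4 c \left(-11\right) 2 = - 44 c 2 = - 88 c$)
$T{\left(-181,71 \right)} + v{\left(-170,145 \right)} = 71 \left(-181\right) - -14960 = -12851 + 14960 = 2109$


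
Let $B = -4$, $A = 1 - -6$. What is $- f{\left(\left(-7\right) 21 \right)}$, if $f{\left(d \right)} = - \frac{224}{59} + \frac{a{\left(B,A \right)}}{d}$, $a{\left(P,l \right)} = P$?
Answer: $\frac{32692}{8673} \approx 3.7694$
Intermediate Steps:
$A = 7$ ($A = 1 + 6 = 7$)
$f{\left(d \right)} = - \frac{224}{59} - \frac{4}{d}$
$- f{\left(\left(-7\right) 21 \right)} = - (- \frac{224}{59} - \frac{4}{\left(-7\right) 21}) = - (- \frac{224}{59} - \frac{4}{-147}) = - (- \frac{224}{59} - - \frac{4}{147}) = - (- \frac{224}{59} + \frac{4}{147}) = \left(-1\right) \left(- \frac{32692}{8673}\right) = \frac{32692}{8673}$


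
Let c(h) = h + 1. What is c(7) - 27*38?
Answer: -1018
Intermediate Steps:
c(h) = 1 + h
c(7) - 27*38 = (1 + 7) - 27*38 = 8 - 1026 = -1018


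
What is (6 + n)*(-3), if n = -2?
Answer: -12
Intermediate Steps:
(6 + n)*(-3) = (6 - 2)*(-3) = 4*(-3) = -12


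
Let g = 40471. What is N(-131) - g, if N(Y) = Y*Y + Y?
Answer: -23441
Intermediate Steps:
N(Y) = Y + Y² (N(Y) = Y² + Y = Y + Y²)
N(-131) - g = -131*(1 - 131) - 1*40471 = -131*(-130) - 40471 = 17030 - 40471 = -23441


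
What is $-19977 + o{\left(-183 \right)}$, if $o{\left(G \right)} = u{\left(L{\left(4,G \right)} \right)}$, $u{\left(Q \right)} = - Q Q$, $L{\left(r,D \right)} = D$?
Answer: $-53466$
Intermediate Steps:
$u{\left(Q \right)} = - Q^{2}$
$o{\left(G \right)} = - G^{2}$
$-19977 + o{\left(-183 \right)} = -19977 - \left(-183\right)^{2} = -19977 - 33489 = -53466$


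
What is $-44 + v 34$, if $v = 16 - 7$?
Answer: $262$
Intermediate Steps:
$v = 9$
$-44 + v 34 = -44 + 9 \cdot 34 = -44 + 306 = 262$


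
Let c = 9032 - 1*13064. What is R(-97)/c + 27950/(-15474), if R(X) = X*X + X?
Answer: -445813/108318 ≈ -4.1158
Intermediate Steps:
R(X) = X + X² (R(X) = X² + X = X + X²)
c = -4032 (c = 9032 - 13064 = -4032)
R(-97)/c + 27950/(-15474) = -97*(1 - 97)/(-4032) + 27950/(-15474) = -97*(-96)*(-1/4032) + 27950*(-1/15474) = 9312*(-1/4032) - 13975/7737 = -97/42 - 13975/7737 = -445813/108318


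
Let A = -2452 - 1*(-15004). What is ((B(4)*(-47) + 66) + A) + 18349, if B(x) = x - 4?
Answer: 30967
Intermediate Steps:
B(x) = -4 + x
A = 12552 (A = -2452 + 15004 = 12552)
((B(4)*(-47) + 66) + A) + 18349 = (((-4 + 4)*(-47) + 66) + 12552) + 18349 = ((0*(-47) + 66) + 12552) + 18349 = ((0 + 66) + 12552) + 18349 = (66 + 12552) + 18349 = 12618 + 18349 = 30967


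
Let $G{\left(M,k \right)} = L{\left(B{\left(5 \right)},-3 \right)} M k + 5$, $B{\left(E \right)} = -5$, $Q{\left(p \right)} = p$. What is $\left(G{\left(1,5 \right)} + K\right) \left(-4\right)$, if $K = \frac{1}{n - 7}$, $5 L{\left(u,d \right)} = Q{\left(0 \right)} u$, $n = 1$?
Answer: $- \frac{58}{3} \approx -19.333$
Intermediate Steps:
$L{\left(u,d \right)} = 0$ ($L{\left(u,d \right)} = \frac{0 u}{5} = \frac{1}{5} \cdot 0 = 0$)
$G{\left(M,k \right)} = 5$ ($G{\left(M,k \right)} = 0 M k + 5 = 0 k + 5 = 0 + 5 = 5$)
$K = - \frac{1}{6}$ ($K = \frac{1}{1 - 7} = \frac{1}{-6} = - \frac{1}{6} \approx -0.16667$)
$\left(G{\left(1,5 \right)} + K\right) \left(-4\right) = \left(5 - \frac{1}{6}\right) \left(-4\right) = \frac{29}{6} \left(-4\right) = - \frac{58}{3}$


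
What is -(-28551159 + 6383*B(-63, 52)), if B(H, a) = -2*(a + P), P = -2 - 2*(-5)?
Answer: 29317119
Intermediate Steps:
P = 8 (P = -2 + 10 = 8)
B(H, a) = -16 - 2*a (B(H, a) = -2*(a + 8) = -2*(8 + a) = -16 - 2*a)
-(-28551159 + 6383*B(-63, 52)) = -(-28653287 - 663832) = -6383/(1/((-16 - 104) - 4473)) = -6383/(1/(-120 - 4473)) = -6383/(1/(-4593)) = -6383/(-1/4593) = -6383*(-4593) = 29317119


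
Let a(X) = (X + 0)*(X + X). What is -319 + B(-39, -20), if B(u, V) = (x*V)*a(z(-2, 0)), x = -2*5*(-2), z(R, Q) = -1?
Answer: -1119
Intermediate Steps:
x = 20 (x = -10*(-2) = 20)
a(X) = 2*X² (a(X) = X*(2*X) = 2*X²)
B(u, V) = 40*V (B(u, V) = (20*V)*(2*(-1)²) = (20*V)*(2*1) = (20*V)*2 = 40*V)
-319 + B(-39, -20) = -319 + 40*(-20) = -319 - 800 = -1119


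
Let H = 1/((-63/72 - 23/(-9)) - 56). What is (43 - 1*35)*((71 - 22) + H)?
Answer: 1532536/3911 ≈ 391.85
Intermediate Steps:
H = -72/3911 (H = 1/((-63*1/72 - 23*(-1/9)) - 56) = 1/((-7/8 + 23/9) - 56) = 1/(121/72 - 56) = 1/(-3911/72) = -72/3911 ≈ -0.018410)
(43 - 1*35)*((71 - 22) + H) = (43 - 1*35)*((71 - 22) - 72/3911) = (43 - 35)*(49 - 72/3911) = 8*(191567/3911) = 1532536/3911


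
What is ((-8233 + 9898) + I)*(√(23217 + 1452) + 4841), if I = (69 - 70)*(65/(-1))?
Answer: 8374930 + 5190*√2741 ≈ 8.6467e+6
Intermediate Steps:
I = 65 (I = -65*(-1) = -1*(-65) = 65)
((-8233 + 9898) + I)*(√(23217 + 1452) + 4841) = ((-8233 + 9898) + 65)*(√(23217 + 1452) + 4841) = (1665 + 65)*(√24669 + 4841) = 1730*(3*√2741 + 4841) = 1730*(4841 + 3*√2741) = 8374930 + 5190*√2741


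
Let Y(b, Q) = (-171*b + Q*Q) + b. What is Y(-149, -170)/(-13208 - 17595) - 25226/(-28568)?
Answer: -386103081/439990052 ≈ -0.87753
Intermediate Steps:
Y(b, Q) = Q² - 170*b (Y(b, Q) = (-171*b + Q²) + b = (Q² - 171*b) + b = Q² - 170*b)
Y(-149, -170)/(-13208 - 17595) - 25226/(-28568) = ((-170)² - 170*(-149))/(-13208 - 17595) - 25226/(-28568) = (28900 + 25330)/(-30803) - 25226*(-1/28568) = 54230*(-1/30803) + 12613/14284 = -54230/30803 + 12613/14284 = -386103081/439990052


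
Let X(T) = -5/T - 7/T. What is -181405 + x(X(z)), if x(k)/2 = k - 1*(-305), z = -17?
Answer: -3073491/17 ≈ -1.8079e+5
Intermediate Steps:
X(T) = -12/T
x(k) = 610 + 2*k (x(k) = 2*(k - 1*(-305)) = 2*(k + 305) = 2*(305 + k) = 610 + 2*k)
-181405 + x(X(z)) = -181405 + (610 + 2*(-12/(-17))) = -181405 + (610 + 2*(-12*(-1/17))) = -181405 + (610 + 2*(12/17)) = -181405 + (610 + 24/17) = -181405 + 10394/17 = -3073491/17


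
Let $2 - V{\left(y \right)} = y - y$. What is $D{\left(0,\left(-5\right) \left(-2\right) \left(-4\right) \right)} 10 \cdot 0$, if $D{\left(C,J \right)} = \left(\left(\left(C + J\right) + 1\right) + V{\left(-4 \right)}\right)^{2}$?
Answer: $0$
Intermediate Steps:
$V{\left(y \right)} = 2$ ($V{\left(y \right)} = 2 - \left(y - y\right) = 2 - 0 = 2 + 0 = 2$)
$D{\left(C,J \right)} = \left(3 + C + J\right)^{2}$ ($D{\left(C,J \right)} = \left(\left(\left(C + J\right) + 1\right) + 2\right)^{2} = \left(\left(1 + C + J\right) + 2\right)^{2} = \left(3 + C + J\right)^{2}$)
$D{\left(0,\left(-5\right) \left(-2\right) \left(-4\right) \right)} 10 \cdot 0 = \left(3 + 0 + \left(-5\right) \left(-2\right) \left(-4\right)\right)^{2} \cdot 10 \cdot 0 = \left(3 + 0 + 10 \left(-4\right)\right)^{2} \cdot 10 \cdot 0 = \left(3 + 0 - 40\right)^{2} \cdot 10 \cdot 0 = \left(-37\right)^{2} \cdot 10 \cdot 0 = 1369 \cdot 10 \cdot 0 = 13690 \cdot 0 = 0$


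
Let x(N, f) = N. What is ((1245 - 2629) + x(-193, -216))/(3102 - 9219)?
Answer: 1577/6117 ≈ 0.25781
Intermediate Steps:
((1245 - 2629) + x(-193, -216))/(3102 - 9219) = ((1245 - 2629) - 193)/(3102 - 9219) = (-1384 - 193)/(-6117) = -1577*(-1/6117) = 1577/6117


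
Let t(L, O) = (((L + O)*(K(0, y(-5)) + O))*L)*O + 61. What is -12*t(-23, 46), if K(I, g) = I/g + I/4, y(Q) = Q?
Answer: 13431636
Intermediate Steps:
K(I, g) = I/4 + I/g (K(I, g) = I/g + I*(¼) = I/g + I/4 = I/4 + I/g)
t(L, O) = 61 + L*O²*(L + O) (t(L, O) = (((L + O)*(((¼)*0 + 0/(-5)) + O))*L)*O + 61 = (((L + O)*((0 + 0*(-⅕)) + O))*L)*O + 61 = (((L + O)*((0 + 0) + O))*L)*O + 61 = (((L + O)*(0 + O))*L)*O + 61 = (((L + O)*O)*L)*O + 61 = ((O*(L + O))*L)*O + 61 = (L*O*(L + O))*O + 61 = L*O²*(L + O) + 61 = 61 + L*O²*(L + O))
-12*t(-23, 46) = -12*(61 - 23*46³ + (-23)²*46²) = -12*(61 - 23*97336 + 529*2116) = -12*(61 - 2238728 + 1119364) = -12*(-1119303) = 13431636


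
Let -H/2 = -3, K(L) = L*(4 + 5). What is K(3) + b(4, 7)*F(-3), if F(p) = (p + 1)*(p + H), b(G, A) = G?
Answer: 3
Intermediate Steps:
K(L) = 9*L (K(L) = L*9 = 9*L)
H = 6 (H = -2*(-3) = 6)
F(p) = (1 + p)*(6 + p) (F(p) = (p + 1)*(p + 6) = (1 + p)*(6 + p))
K(3) + b(4, 7)*F(-3) = 9*3 + 4*(6 + (-3)**2 + 7*(-3)) = 27 + 4*(6 + 9 - 21) = 27 + 4*(-6) = 27 - 24 = 3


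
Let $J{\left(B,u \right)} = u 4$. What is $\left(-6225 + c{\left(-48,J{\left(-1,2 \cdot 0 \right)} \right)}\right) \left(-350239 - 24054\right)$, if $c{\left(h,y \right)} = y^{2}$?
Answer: $2329973925$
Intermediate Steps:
$J{\left(B,u \right)} = 4 u$
$\left(-6225 + c{\left(-48,J{\left(-1,2 \cdot 0 \right)} \right)}\right) \left(-350239 - 24054\right) = \left(-6225 + \left(4 \cdot 2 \cdot 0\right)^{2}\right) \left(-350239 - 24054\right) = \left(-6225 + \left(4 \cdot 0\right)^{2}\right) \left(-374293\right) = \left(-6225 + 0^{2}\right) \left(-374293\right) = \left(-6225 + 0\right) \left(-374293\right) = \left(-6225\right) \left(-374293\right) = 2329973925$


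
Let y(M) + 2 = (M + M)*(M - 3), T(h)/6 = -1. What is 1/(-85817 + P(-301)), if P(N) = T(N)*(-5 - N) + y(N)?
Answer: 1/95413 ≈ 1.0481e-5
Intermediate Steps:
T(h) = -6 (T(h) = 6*(-1) = -6)
y(M) = -2 + 2*M*(-3 + M) (y(M) = -2 + (M + M)*(M - 3) = -2 + (2*M)*(-3 + M) = -2 + 2*M*(-3 + M))
P(N) = 28 + 2*N**2 (P(N) = -6*(-5 - N) + (-2 - 6*N + 2*N**2) = (30 + 6*N) + (-2 - 6*N + 2*N**2) = 28 + 2*N**2)
1/(-85817 + P(-301)) = 1/(-85817 + (28 + 2*(-301)**2)) = 1/(-85817 + (28 + 2*90601)) = 1/(-85817 + (28 + 181202)) = 1/(-85817 + 181230) = 1/95413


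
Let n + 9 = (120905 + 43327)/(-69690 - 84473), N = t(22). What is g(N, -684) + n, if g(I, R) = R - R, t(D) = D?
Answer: -1551699/154163 ≈ -10.065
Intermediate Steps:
N = 22
g(I, R) = 0
n = -1551699/154163 (n = -9 + (120905 + 43327)/(-69690 - 84473) = -9 + 164232/(-154163) = -9 + 164232*(-1/154163) = -9 - 164232/154163 = -1551699/154163 ≈ -10.065)
g(N, -684) + n = 0 - 1551699/154163 = -1551699/154163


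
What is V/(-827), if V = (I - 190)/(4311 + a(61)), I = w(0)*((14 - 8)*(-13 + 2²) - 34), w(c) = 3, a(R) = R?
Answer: 227/1807822 ≈ 0.00012557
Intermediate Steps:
I = -264 (I = 3*((14 - 8)*(-13 + 2²) - 34) = 3*(6*(-13 + 4) - 34) = 3*(6*(-9) - 34) = 3*(-54 - 34) = 3*(-88) = -264)
V = -227/2186 (V = (-264 - 190)/(4311 + 61) = -454/4372 = -454*1/4372 = -227/2186 ≈ -0.10384)
V/(-827) = -227/2186/(-827) = -227/2186*(-1/827) = 227/1807822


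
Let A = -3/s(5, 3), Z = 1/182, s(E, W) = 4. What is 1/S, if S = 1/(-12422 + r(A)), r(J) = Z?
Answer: -2260803/182 ≈ -12422.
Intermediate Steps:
Z = 1/182 ≈ 0.0054945
A = -¾ (A = -3/4 = -3*¼ = -¾ ≈ -0.75000)
r(J) = 1/182
S = -182/2260803 (S = 1/(-12422 + 1/182) = 1/(-2260803/182) = -182/2260803 ≈ -8.0502e-5)
1/S = 1/(-182/2260803) = -2260803/182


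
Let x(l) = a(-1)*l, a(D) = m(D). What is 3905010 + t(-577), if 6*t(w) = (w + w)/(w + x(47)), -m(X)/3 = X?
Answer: 5107753657/1308 ≈ 3.9050e+6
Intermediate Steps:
m(X) = -3*X
a(D) = -3*D
x(l) = 3*l (x(l) = (-3*(-1))*l = 3*l)
t(w) = w/(3*(141 + w)) (t(w) = ((w + w)/(w + 3*47))/6 = ((2*w)/(w + 141))/6 = ((2*w)/(141 + w))/6 = (2*w/(141 + w))/6 = w/(3*(141 + w)))
3905010 + t(-577) = 3905010 + (1/3)*(-577)/(141 - 577) = 3905010 + (1/3)*(-577)/(-436) = 3905010 + (1/3)*(-577)*(-1/436) = 3905010 + 577/1308 = 5107753657/1308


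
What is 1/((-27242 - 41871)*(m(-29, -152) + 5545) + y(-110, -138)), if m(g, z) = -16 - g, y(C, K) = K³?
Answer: -1/386758126 ≈ -2.5856e-9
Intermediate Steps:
1/((-27242 - 41871)*(m(-29, -152) + 5545) + y(-110, -138)) = 1/((-27242 - 41871)*((-16 - 1*(-29)) + 5545) + (-138)³) = 1/(-69113*((-16 + 29) + 5545) - 2628072) = 1/(-69113*(13 + 5545) - 2628072) = 1/(-69113*5558 - 2628072) = 1/(-384130054 - 2628072) = 1/(-386758126) = -1/386758126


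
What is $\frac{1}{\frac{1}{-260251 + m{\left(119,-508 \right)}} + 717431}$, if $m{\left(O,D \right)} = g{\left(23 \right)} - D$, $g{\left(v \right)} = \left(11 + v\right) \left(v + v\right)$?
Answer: $\frac{258179}{185225618148} \approx 1.3939 \cdot 10^{-6}$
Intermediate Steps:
$g{\left(v \right)} = 2 v \left(11 + v\right)$ ($g{\left(v \right)} = \left(11 + v\right) 2 v = 2 v \left(11 + v\right)$)
$m{\left(O,D \right)} = 1564 - D$ ($m{\left(O,D \right)} = 2 \cdot 23 \left(11 + 23\right) - D = 2 \cdot 23 \cdot 34 - D = 1564 - D$)
$\frac{1}{\frac{1}{-260251 + m{\left(119,-508 \right)}} + 717431} = \frac{1}{\frac{1}{-260251 + \left(1564 - -508\right)} + 717431} = \frac{1}{\frac{1}{-260251 + \left(1564 + 508\right)} + 717431} = \frac{1}{\frac{1}{-260251 + 2072} + 717431} = \frac{1}{\frac{1}{-258179} + 717431} = \frac{1}{- \frac{1}{258179} + 717431} = \frac{1}{\frac{185225618148}{258179}} = \frac{258179}{185225618148}$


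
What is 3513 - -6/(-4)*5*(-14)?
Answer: 3618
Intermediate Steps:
3513 - -6/(-4)*5*(-14) = 3513 - -6*(-1/4)*5*(-14) = 3513 - (3/2)*5*(-14) = 3513 - 15*(-14)/2 = 3513 - 1*(-105) = 3513 + 105 = 3618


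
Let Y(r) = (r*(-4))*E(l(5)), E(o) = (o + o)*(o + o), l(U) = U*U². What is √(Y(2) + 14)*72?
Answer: 216*I*√55554 ≈ 50911.0*I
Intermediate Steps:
l(U) = U³
E(o) = 4*o² (E(o) = (2*o)*(2*o) = 4*o²)
Y(r) = -250000*r (Y(r) = (r*(-4))*(4*(5³)²) = (-4*r)*(4*125²) = (-4*r)*(4*15625) = -4*r*62500 = -250000*r)
√(Y(2) + 14)*72 = √(-250000*2 + 14)*72 = √(-500000 + 14)*72 = √(-499986)*72 = (3*I*√55554)*72 = 216*I*√55554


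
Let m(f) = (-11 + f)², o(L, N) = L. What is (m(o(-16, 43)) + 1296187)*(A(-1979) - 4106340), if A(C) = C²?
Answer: -246283051484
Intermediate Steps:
(m(o(-16, 43)) + 1296187)*(A(-1979) - 4106340) = ((-11 - 16)² + 1296187)*((-1979)² - 4106340) = ((-27)² + 1296187)*(3916441 - 4106340) = (729 + 1296187)*(-189899) = 1296916*(-189899) = -246283051484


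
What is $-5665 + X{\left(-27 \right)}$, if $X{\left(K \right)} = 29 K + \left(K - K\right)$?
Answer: $-6448$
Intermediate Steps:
$X{\left(K \right)} = 29 K$ ($X{\left(K \right)} = 29 K + 0 = 29 K$)
$-5665 + X{\left(-27 \right)} = -5665 + 29 \left(-27\right) = -5665 - 783 = -6448$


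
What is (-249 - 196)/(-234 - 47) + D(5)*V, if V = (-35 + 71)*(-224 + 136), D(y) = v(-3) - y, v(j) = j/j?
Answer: 3561277/281 ≈ 12674.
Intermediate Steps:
v(j) = 1
D(y) = 1 - y
V = -3168 (V = 36*(-88) = -3168)
(-249 - 196)/(-234 - 47) + D(5)*V = (-249 - 196)/(-234 - 47) + (1 - 1*5)*(-3168) = -445/(-281) + (1 - 5)*(-3168) = -445*(-1/281) - 4*(-3168) = 445/281 + 12672 = 3561277/281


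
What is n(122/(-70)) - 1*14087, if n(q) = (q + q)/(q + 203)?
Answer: -49614475/3522 ≈ -14087.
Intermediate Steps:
n(q) = 2*q/(203 + q) (n(q) = (2*q)/(203 + q) = 2*q/(203 + q))
n(122/(-70)) - 1*14087 = 2*(122/(-70))/(203 + 122/(-70)) - 1*14087 = 2*(122*(-1/70))/(203 + 122*(-1/70)) - 14087 = 2*(-61/35)/(203 - 61/35) - 14087 = 2*(-61/35)/(7044/35) - 14087 = 2*(-61/35)*(35/7044) - 14087 = -61/3522 - 14087 = -49614475/3522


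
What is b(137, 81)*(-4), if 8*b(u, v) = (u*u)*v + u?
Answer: -760213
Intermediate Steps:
b(u, v) = u/8 + v*u**2/8 (b(u, v) = ((u*u)*v + u)/8 = (u**2*v + u)/8 = (v*u**2 + u)/8 = (u + v*u**2)/8 = u/8 + v*u**2/8)
b(137, 81)*(-4) = ((1/8)*137*(1 + 137*81))*(-4) = ((1/8)*137*(1 + 11097))*(-4) = ((1/8)*137*11098)*(-4) = (760213/4)*(-4) = -760213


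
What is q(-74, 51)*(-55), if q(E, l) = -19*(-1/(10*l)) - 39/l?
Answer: 4081/102 ≈ 40.010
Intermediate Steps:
q(E, l) = -371/(10*l) (q(E, l) = -19*(-1/(10*l)) - 39/l = -(-19)/(10*l) - 39/l = 19/(10*l) - 39/l = -371/(10*l))
q(-74, 51)*(-55) = -371/10/51*(-55) = -371/10*1/51*(-55) = -371/510*(-55) = 4081/102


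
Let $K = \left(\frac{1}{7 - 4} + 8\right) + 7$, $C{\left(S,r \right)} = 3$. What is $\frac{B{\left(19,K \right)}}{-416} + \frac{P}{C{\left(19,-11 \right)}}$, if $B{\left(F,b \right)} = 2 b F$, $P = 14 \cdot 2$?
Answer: $\frac{825}{104} \approx 7.9327$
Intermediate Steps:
$P = 28$
$K = \frac{46}{3}$ ($K = \left(\frac{1}{3} + 8\right) + 7 = \frac{25}{3} + 7 = \frac{46}{3} \approx 15.333$)
$B{\left(F,b \right)} = 2 F b$
$\frac{B{\left(19,K \right)}}{-416} + \frac{P}{C{\left(19,-11 \right)}} = \frac{2 \cdot 19 \cdot \frac{46}{3}}{-416} + \frac{28}{3} = \frac{1748}{3} \left(- \frac{1}{416}\right) + 28 \cdot \frac{1}{3} = - \frac{437}{312} + \frac{28}{3} = \frac{825}{104}$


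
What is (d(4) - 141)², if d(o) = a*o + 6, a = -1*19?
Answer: 44521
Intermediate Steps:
a = -19
d(o) = 6 - 19*o (d(o) = -19*o + 6 = 6 - 19*o)
(d(4) - 141)² = ((6 - 19*4) - 141)² = ((6 - 76) - 141)² = (-70 - 141)² = (-211)² = 44521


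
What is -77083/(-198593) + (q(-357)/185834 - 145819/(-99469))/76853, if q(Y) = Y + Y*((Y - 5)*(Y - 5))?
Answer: 108585835345671974327/282122477081328841034 ≈ 0.38489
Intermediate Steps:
q(Y) = Y + Y*(-5 + Y)² (q(Y) = Y + Y*((-5 + Y)*(-5 + Y)) = Y + Y*(-5 + Y)²)
-77083/(-198593) + (q(-357)/185834 - 145819/(-99469))/76853 = -77083/(-198593) + (-357*(1 + (-5 - 357)²)/185834 - 145819/(-99469))/76853 = -77083*(-1/198593) + (-357*(1 + (-362)²)*(1/185834) - 145819*(-1/99469))*(1/76853) = 77083/198593 + (-357*(1 + 131044)*(1/185834) + 145819/99469)*(1/76853) = 77083/198593 + (-357*131045*(1/185834) + 145819/99469)*(1/76853) = 77083/198593 + (-46783065*1/185834 + 145819/99469)*(1/76853) = 77083/198593 + (-46783065/185834 + 145819/99469)*(1/76853) = 77083/198593 - 4626366564439/18484722146*1/76853 = 77083/198593 - 4626366564439/1420606351086538 = 108585835345671974327/282122477081328841034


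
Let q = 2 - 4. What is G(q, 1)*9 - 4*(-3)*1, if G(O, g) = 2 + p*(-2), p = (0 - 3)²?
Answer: -132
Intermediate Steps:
p = 9 (p = (-3)² = 9)
q = -2
G(O, g) = -16 (G(O, g) = 2 + 9*(-2) = 2 - 18 = -16)
G(q, 1)*9 - 4*(-3)*1 = -16*9 - 4*(-3)*1 = -144 + 12*1 = -144 + 12 = -132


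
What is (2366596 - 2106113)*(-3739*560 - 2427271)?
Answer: -1177672556613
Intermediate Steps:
(2366596 - 2106113)*(-3739*560 - 2427271) = 260483*(-2093840 - 2427271) = 260483*(-4521111) = -1177672556613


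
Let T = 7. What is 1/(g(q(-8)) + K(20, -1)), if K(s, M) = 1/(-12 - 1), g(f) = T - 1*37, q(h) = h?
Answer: -13/391 ≈ -0.033248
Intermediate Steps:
g(f) = -30 (g(f) = 7 - 1*37 = 7 - 37 = -30)
K(s, M) = -1/13 (K(s, M) = 1/(-13) = -1/13)
1/(g(q(-8)) + K(20, -1)) = 1/(-30 - 1/13) = 1/(-391/13) = -13/391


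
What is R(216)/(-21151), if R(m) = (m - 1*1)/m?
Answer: -215/4568616 ≈ -4.7060e-5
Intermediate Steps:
R(m) = (-1 + m)/m (R(m) = (m - 1)/m = (-1 + m)/m)
R(216)/(-21151) = ((-1 + 216)/216)/(-21151) = ((1/216)*215)*(-1/21151) = (215/216)*(-1/21151) = -215/4568616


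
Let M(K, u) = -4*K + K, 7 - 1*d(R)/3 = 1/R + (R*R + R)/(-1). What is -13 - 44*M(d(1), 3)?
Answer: 3155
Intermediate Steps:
d(R) = 21 - 3/R + 3*R + 3*R² (d(R) = 21 - 3*(1/R + (R*R + R)/(-1)) = 21 - 3*(1/R + (R² + R)*(-1)) = 21 - 3*(1/R + (R + R²)*(-1)) = 21 - 3*(1/R + (-R - R²)) = 21 - 3*(1/R - R - R²) = 21 + (-3/R + 3*R + 3*R²) = 21 - 3/R + 3*R + 3*R²)
M(K, u) = -3*K
-13 - 44*M(d(1), 3) = -13 - (-132)*3*(-1 + 1*(7 + 1 + 1²))/1 = -13 - (-132)*3*1*(-1 + 1*(7 + 1 + 1)) = -13 - (-132)*3*1*(-1 + 1*9) = -13 - (-132)*3*1*(-1 + 9) = -13 - (-132)*3*1*8 = -13 - (-132)*24 = -13 - 44*(-72) = -13 + 3168 = 3155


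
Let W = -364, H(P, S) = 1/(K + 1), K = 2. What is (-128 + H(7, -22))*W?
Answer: 139412/3 ≈ 46471.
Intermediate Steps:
H(P, S) = 1/3 (H(P, S) = 1/(2 + 1) = 1/3)
(-128 + H(7, -22))*W = (-128 + 1/3)*(-364) = -383/3*(-364) = 139412/3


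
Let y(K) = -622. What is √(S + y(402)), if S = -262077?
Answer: I*√262699 ≈ 512.54*I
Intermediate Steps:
√(S + y(402)) = √(-262077 - 622) = √(-262699) = I*√262699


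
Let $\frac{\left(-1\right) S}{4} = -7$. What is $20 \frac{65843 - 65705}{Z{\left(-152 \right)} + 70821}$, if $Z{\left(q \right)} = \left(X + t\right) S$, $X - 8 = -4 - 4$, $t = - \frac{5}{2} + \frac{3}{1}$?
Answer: $\frac{552}{14167} \approx 0.038964$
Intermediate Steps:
$S = 28$ ($S = \left(-4\right) \left(-7\right) = 28$)
$t = \frac{1}{2}$ ($t = \left(-5\right) \frac{1}{2} + 3 \cdot 1 = - \frac{5}{2} + 3 = \frac{1}{2} \approx 0.5$)
$X = 0$ ($X = 8 - 8 = 0$)
$Z{\left(q \right)} = 14$ ($Z{\left(q \right)} = \left(0 + \frac{1}{2}\right) 28 = \frac{1}{2} \cdot 28 = 14$)
$20 \frac{65843 - 65705}{Z{\left(-152 \right)} + 70821} = 20 \frac{65843 - 65705}{14 + 70821} = 20 \cdot \frac{138}{70835} = \frac{552}{14167}$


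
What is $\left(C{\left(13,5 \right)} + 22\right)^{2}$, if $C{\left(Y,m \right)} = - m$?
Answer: $289$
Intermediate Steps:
$\left(C{\left(13,5 \right)} + 22\right)^{2} = \left(\left(-1\right) 5 + 22\right)^{2} = \left(-5 + 22\right)^{2} = 17^{2} = 289$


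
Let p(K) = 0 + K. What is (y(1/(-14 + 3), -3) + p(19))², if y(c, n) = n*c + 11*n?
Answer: 22801/121 ≈ 188.44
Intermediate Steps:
p(K) = K
y(c, n) = 11*n + c*n (y(c, n) = c*n + 11*n = 11*n + c*n)
(y(1/(-14 + 3), -3) + p(19))² = (-3*(11 + 1/(-14 + 3)) + 19)² = (-3*(11 + 1/(-11)) + 19)² = (-3*(11 - 1/11) + 19)² = (-3*120/11 + 19)² = (-360/11 + 19)² = (-151/11)² = 22801/121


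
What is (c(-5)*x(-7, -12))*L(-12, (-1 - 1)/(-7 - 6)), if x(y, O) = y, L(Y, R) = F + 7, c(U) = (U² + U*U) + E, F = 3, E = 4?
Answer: -3780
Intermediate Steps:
c(U) = 4 + 2*U² (c(U) = (U² + U*U) + 4 = (U² + U²) + 4 = 2*U² + 4 = 4 + 2*U²)
L(Y, R) = 10 (L(Y, R) = 3 + 7 = 10)
(c(-5)*x(-7, -12))*L(-12, (-1 - 1)/(-7 - 6)) = ((4 + 2*(-5)²)*(-7))*10 = ((4 + 2*25)*(-7))*10 = ((4 + 50)*(-7))*10 = (54*(-7))*10 = -378*10 = -3780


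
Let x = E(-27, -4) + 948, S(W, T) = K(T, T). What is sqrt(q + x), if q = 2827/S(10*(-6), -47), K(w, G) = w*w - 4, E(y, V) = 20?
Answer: sqrt(10686335)/105 ≈ 31.133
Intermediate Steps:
K(w, G) = -4 + w**2 (K(w, G) = w**2 - 4 = -4 + w**2)
S(W, T) = -4 + T**2
x = 968 (x = 20 + 948 = 968)
q = 2827/2205 (q = 2827/(-4 + (-47)**2) = 2827/(-4 + 2209) = 2827/2205 ≈ 1.2821)
sqrt(q + x) = sqrt(2827/2205 + 968) = sqrt(2137267/2205) = sqrt(10686335)/105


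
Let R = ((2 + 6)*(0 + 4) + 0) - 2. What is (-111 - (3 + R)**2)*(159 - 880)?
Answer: 865200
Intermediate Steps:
R = 30 (R = (8*4 + 0) - 2 = (32 + 0) - 2 = 32 - 2 = 30)
(-111 - (3 + R)**2)*(159 - 880) = (-111 - (3 + 30)**2)*(159 - 880) = (-111 - 1*33**2)*(-721) = (-111 - 1*1089)*(-721) = (-111 - 1089)*(-721) = -1200*(-721) = 865200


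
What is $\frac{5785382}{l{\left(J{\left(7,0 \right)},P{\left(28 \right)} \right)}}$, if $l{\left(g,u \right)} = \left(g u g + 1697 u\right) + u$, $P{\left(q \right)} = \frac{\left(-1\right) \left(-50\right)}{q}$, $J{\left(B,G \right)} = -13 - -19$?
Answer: $\frac{40497674}{21675} \approx 1868.4$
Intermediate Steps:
$J{\left(B,G \right)} = 6$ ($J{\left(B,G \right)} = -13 + 19 = 6$)
$P{\left(q \right)} = \frac{50}{q}$
$l{\left(g,u \right)} = 1698 u + u g^{2}$ ($l{\left(g,u \right)} = \left(u g^{2} + 1697 u\right) + u = \left(1697 u + u g^{2}\right) + u = 1698 u + u g^{2}$)
$\frac{5785382}{l{\left(J{\left(7,0 \right)},P{\left(28 \right)} \right)}} = \frac{5785382}{\frac{50}{28} \left(1698 + 6^{2}\right)} = \frac{5785382}{50 \cdot \frac{1}{28} \left(1698 + 36\right)} = \frac{5785382}{\frac{25}{14} \cdot 1734} = \frac{5785382}{\frac{21675}{7}} = 5785382 \cdot \frac{7}{21675} = \frac{40497674}{21675}$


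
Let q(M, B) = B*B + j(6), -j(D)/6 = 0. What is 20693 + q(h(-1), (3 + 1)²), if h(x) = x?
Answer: 20949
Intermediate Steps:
j(D) = 0 (j(D) = -6*0 = 0)
q(M, B) = B² (q(M, B) = B*B + 0 = B² + 0 = B²)
20693 + q(h(-1), (3 + 1)²) = 20693 + ((3 + 1)²)² = 20693 + (4²)² = 20693 + 16² = 20693 + 256 = 20949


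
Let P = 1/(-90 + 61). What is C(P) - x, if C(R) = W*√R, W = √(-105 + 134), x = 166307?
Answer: -166307 + I ≈ -1.6631e+5 + 1.0*I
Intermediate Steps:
P = -1/29 (P = 1/(-29) = -1/29 ≈ -0.034483)
W = √29 ≈ 5.3852
C(R) = √29*√R
C(P) - x = √29*√(-1/29) - 1*166307 = √29*(I*√29/29) - 166307 = I - 166307 = -166307 + I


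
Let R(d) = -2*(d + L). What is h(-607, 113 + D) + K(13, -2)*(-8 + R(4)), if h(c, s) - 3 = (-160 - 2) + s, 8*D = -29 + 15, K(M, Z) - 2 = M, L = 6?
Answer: -1871/4 ≈ -467.75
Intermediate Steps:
K(M, Z) = 2 + M
D = -7/4 (D = (-29 + 15)/8 = (1/8)*(-14) = -7/4 ≈ -1.7500)
R(d) = -12 - 2*d (R(d) = -2*(d + 6) = -2*(6 + d) = -12 - 2*d)
h(c, s) = -159 + s (h(c, s) = 3 + ((-160 - 2) + s) = 3 + (-162 + s) = -159 + s)
h(-607, 113 + D) + K(13, -2)*(-8 + R(4)) = (-159 + (113 - 7/4)) + (2 + 13)*(-8 + (-12 - 2*4)) = (-159 + 445/4) + 15*(-8 + (-12 - 8)) = -191/4 + 15*(-8 - 20) = -191/4 + 15*(-28) = -191/4 - 420 = -1871/4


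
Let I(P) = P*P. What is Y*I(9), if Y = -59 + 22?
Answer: -2997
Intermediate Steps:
Y = -37
I(P) = P²
Y*I(9) = -37*9² = -37*81 = -2997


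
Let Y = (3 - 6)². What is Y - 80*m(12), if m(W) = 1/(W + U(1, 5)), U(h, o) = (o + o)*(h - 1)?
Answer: 7/3 ≈ 2.3333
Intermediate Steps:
U(h, o) = 2*o*(-1 + h) (U(h, o) = (2*o)*(-1 + h) = 2*o*(-1 + h))
Y = 9 (Y = (-3)² = 9)
m(W) = 1/W (m(W) = 1/(W + 2*5*(-1 + 1)) = 1/(W + 2*5*0) = 1/(W + 0) = 1/W)
Y - 80*m(12) = 9 - 80/12 = 9 - 80*1/12 = 9 - 20/3 = 7/3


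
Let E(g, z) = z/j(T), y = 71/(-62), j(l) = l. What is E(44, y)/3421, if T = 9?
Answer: -71/1908918 ≈ -3.7194e-5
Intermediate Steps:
y = -71/62 (y = 71*(-1/62) = -71/62 ≈ -1.1452)
E(g, z) = z/9
E(44, y)/3421 = ((1/9)*(-71/62))/3421 = -71/558*1/3421 = -71/1908918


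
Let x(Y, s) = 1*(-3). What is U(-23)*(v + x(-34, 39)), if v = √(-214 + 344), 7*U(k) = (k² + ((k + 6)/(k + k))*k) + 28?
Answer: -3291/14 + 1097*√130/14 ≈ 658.34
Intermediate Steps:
x(Y, s) = -3
U(k) = 31/7 + k²/7 + k/14 (U(k) = ((k² + ((k + 6)/(k + k))*k) + 28)/7 = ((k² + ((6 + k)/((2*k)))*k) + 28)/7 = ((k² + ((6 + k)*(1/(2*k)))*k) + 28)/7 = ((k² + ((6 + k)/(2*k))*k) + 28)/7 = ((k² + (3 + k/2)) + 28)/7 = ((3 + k² + k/2) + 28)/7 = (31 + k² + k/2)/7 = 31/7 + k²/7 + k/14)
v = √130 ≈ 11.402
U(-23)*(v + x(-34, 39)) = (31/7 + (⅐)*(-23)² + (1/14)*(-23))*(√130 - 3) = (31/7 + (⅐)*529 - 23/14)*(-3 + √130) = (31/7 + 529/7 - 23/14)*(-3 + √130) = 1097*(-3 + √130)/14 = -3291/14 + 1097*√130/14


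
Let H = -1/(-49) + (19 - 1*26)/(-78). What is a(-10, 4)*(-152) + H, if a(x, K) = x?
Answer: 5809861/3822 ≈ 1520.1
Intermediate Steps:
H = 421/3822 (H = -1*(-1/49) + (19 - 26)*(-1/78) = 1/49 - 7*(-1/78) = 1/49 + 7/78 = 421/3822 ≈ 0.11015)
a(-10, 4)*(-152) + H = -10*(-152) + 421/3822 = 1520 + 421/3822 = 5809861/3822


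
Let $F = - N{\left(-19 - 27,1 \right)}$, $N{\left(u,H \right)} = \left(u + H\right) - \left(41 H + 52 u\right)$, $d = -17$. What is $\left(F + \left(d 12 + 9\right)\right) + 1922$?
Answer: $-579$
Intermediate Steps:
$N{\left(u,H \right)} = - 51 u - 40 H$ ($N{\left(u,H \right)} = \left(H + u\right) - \left(41 H + 52 u\right) = - 51 u - 40 H$)
$F = -2306$ ($F = - (- 51 \left(-19 - 27\right) - 40) = - (\left(-51\right) \left(-46\right) - 40) = - (2346 - 40) = \left(-1\right) 2306 = -2306$)
$\left(F + \left(d 12 + 9\right)\right) + 1922 = \left(-2306 + \left(\left(-17\right) 12 + 9\right)\right) + 1922 = \left(-2306 + \left(-204 + 9\right)\right) + 1922 = \left(-2306 - 195\right) + 1922 = -2501 + 1922 = -579$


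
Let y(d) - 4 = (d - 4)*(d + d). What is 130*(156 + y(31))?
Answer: 238420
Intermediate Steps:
y(d) = 4 + 2*d*(-4 + d) (y(d) = 4 + (d - 4)*(d + d) = 4 + (-4 + d)*(2*d) = 4 + 2*d*(-4 + d))
130*(156 + y(31)) = 130*(156 + (4 - 8*31 + 2*31**2)) = 130*(156 + (4 - 248 + 2*961)) = 130*(156 + (4 - 248 + 1922)) = 130*(156 + 1678) = 130*1834 = 238420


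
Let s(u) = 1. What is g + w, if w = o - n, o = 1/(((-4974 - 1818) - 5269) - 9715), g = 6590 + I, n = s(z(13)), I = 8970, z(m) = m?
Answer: 338812783/21776 ≈ 15559.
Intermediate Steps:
n = 1
g = 15560 (g = 6590 + 8970 = 15560)
o = -1/21776 (o = 1/((-6792 - 5269) - 9715) = 1/(-12061 - 9715) = 1/(-21776) = -1/21776 ≈ -4.5922e-5)
w = -21777/21776 (w = -1/21776 - 1*1 = -1/21776 - 1 = -21777/21776 ≈ -1.0000)
g + w = 15560 - 21777/21776 = 338812783/21776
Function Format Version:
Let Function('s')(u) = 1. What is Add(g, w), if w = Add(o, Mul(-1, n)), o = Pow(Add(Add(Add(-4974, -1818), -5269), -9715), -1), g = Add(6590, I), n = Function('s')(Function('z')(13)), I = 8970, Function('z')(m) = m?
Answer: Rational(338812783, 21776) ≈ 15559.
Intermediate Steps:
n = 1
g = 15560 (g = Add(6590, 8970) = 15560)
o = Rational(-1, 21776) (o = Pow(Add(Add(-6792, -5269), -9715), -1) = Pow(Add(-12061, -9715), -1) = Pow(-21776, -1) = Rational(-1, 21776) ≈ -4.5922e-5)
w = Rational(-21777, 21776) (w = Add(Rational(-1, 21776), Mul(-1, 1)) = Add(Rational(-1, 21776), -1) = Rational(-21777, 21776) ≈ -1.0000)
Add(g, w) = Add(15560, Rational(-21777, 21776)) = Rational(338812783, 21776)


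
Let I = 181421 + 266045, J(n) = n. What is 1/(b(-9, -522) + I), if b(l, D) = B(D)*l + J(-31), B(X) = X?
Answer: 1/452133 ≈ 2.2117e-6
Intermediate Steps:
I = 447466
b(l, D) = -31 + D*l (b(l, D) = D*l - 31 = -31 + D*l)
1/(b(-9, -522) + I) = 1/((-31 - 522*(-9)) + 447466) = 1/((-31 + 4698) + 447466) = 1/(4667 + 447466) = 1/452133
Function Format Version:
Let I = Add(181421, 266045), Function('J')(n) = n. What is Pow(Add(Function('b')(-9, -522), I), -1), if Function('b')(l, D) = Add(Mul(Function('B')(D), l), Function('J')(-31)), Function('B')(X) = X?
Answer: Rational(1, 452133) ≈ 2.2117e-6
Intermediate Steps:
I = 447466
Function('b')(l, D) = Add(-31, Mul(D, l)) (Function('b')(l, D) = Add(Mul(D, l), -31) = Add(-31, Mul(D, l)))
Pow(Add(Function('b')(-9, -522), I), -1) = Pow(Add(Add(-31, Mul(-522, -9)), 447466), -1) = Pow(Add(Add(-31, 4698), 447466), -1) = Pow(Add(4667, 447466), -1) = Pow(452133, -1) = Rational(1, 452133)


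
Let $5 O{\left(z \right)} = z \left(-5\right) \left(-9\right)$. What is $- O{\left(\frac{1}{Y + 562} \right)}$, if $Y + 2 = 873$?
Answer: $- \frac{9}{1433} \approx -0.0062805$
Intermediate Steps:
$Y = 871$ ($Y = -2 + 873 = 871$)
$O{\left(z \right)} = 9 z$ ($O{\left(z \right)} = \frac{z \left(-5\right) \left(-9\right)}{5} = \frac{- 5 z \left(-9\right)}{5} = \frac{45 z}{5} = 9 z$)
$- O{\left(\frac{1}{Y + 562} \right)} = - \frac{9}{871 + 562} = - \frac{9}{1433}$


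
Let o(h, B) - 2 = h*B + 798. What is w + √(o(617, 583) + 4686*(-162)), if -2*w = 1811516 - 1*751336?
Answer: -530090 + I*√398621 ≈ -5.3009e+5 + 631.36*I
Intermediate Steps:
o(h, B) = 800 + B*h (o(h, B) = 2 + (h*B + 798) = 2 + (B*h + 798) = 2 + (798 + B*h) = 800 + B*h)
w = -530090 (w = -(1811516 - 1*751336)/2 = -(1811516 - 751336)/2 = -½*1060180 = -530090)
w + √(o(617, 583) + 4686*(-162)) = -530090 + √((800 + 583*617) + 4686*(-162)) = -530090 + √((800 + 359711) - 759132) = -530090 + √(360511 - 759132) = -530090 + √(-398621) = -530090 + I*√398621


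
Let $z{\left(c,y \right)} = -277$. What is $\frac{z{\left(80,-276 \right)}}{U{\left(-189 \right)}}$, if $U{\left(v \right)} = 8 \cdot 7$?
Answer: $- \frac{277}{56} \approx -4.9464$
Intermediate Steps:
$U{\left(v \right)} = 56$
$\frac{z{\left(80,-276 \right)}}{U{\left(-189 \right)}} = - \frac{277}{56}$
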